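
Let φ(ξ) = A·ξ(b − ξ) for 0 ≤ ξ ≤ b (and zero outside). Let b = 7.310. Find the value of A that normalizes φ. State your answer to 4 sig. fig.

We need A² ∫|f|² dξ = 1, taking the integral from 0 to b.
Expanding the polynomial and integrating term by term, ∫|φ|² dξ = A²·(b^5/30).
Setting this equal to 1 gives A² = 1/(b^5/30).
With b = 7.310: A² = 0.0014373 and A = 0.037911.

A ≈ 0.03791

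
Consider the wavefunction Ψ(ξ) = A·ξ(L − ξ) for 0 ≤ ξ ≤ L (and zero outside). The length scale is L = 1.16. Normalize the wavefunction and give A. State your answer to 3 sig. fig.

A ≈ 3.78

Require ∫ |Ψ|² dξ = 1 over the whole domain.
Expanding the polynomial and integrating term by term, with Ψ = A·ξ(L − ξ), the integral evaluates to A²·[L^5/30].
With L = 1.16: A² = 14.28 and A = 3.779.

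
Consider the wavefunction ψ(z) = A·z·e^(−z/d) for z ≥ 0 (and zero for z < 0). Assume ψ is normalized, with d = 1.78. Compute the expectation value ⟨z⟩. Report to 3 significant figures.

⟨z⟩ ≈ 2.67

By definition ⟨z⟩ = ∫ z |ψ(z)|² dz.
Since the A² factors cancel between numerator and denominator, ⟨z⟩ = 3·d/2.
With d = 1.78, ⟨z⟩ = 2.670.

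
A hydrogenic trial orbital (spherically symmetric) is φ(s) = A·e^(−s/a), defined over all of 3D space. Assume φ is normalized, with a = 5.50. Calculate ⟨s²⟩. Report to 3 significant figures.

⟨s²⟩ = ∫ s^2 |φ|² 4πs² ds over the full domain.
Since the A² factors cancel between numerator and denominator, ⟨s²⟩ = 3·a^2.
Putting a = 5.50 gives 90.75.

⟨s^2⟩ ≈ 90.8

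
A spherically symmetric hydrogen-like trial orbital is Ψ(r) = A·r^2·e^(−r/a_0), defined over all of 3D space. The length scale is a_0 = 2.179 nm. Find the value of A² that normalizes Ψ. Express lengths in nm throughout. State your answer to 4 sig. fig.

A^2 ≈ 0.00006066 nm^(-7)

We need A² ∫|f|² 4πr² dr = 1, taking the integral from 0 to ∞.
In 3D with spherical symmetry the volume element is 4πr² dr.
Recall ∫₀^∞ r^m e^(−r/β) dr = m!·β^(m+1), the integral (without the A² prefactor) comes out to 45·π·a_0^7/2.
So A² = (45·π·a_0^7/2)^(−1).
Plugging in a_0 = 2.179 yields A = 0.0077881.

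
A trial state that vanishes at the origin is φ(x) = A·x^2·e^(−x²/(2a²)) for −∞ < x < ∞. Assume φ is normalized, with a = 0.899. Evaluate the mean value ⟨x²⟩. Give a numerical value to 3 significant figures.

By definition ⟨x²⟩ = ∫ x^2 |φ(x)|² dx.
Evaluating both integrals, ⟨x²⟩ = 5·a^2/2.
Putting a = 0.899 gives 2.021.

⟨x^2⟩ ≈ 2.02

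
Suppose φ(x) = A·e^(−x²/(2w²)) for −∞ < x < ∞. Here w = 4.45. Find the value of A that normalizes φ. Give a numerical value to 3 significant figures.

A ≈ 0.356

Normalization requires ∫|φ|² dx = 1, integrated from −∞ to ∞.
Carrying out the integral gives A² · √(π)·w.
So A² = (√(π)·w)^(−1).
With w = 4.45: A² = 0.1268 and A = 0.3561.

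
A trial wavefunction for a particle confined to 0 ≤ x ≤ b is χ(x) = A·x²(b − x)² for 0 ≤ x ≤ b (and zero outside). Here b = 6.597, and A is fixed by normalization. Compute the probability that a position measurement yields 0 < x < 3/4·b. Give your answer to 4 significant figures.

P ≈ 0.9511

The probability is P = ∫ |χ|² dx over [0, 3/4·b].
With A² fixed by ∫|χ|² = 1, i.e. A² = (b^9/630)^(−1), substitute and integrate.
Substituting u = x/b, A² and the length scale cancel in the ratio: P = ∫_{0}^{3/4} u^4·(1 - u)^4 du / ∫_{0}^{1} u^4·(1 - u)^4 du.
With ∫ u^4·(1 - u)^4 du = u^5·(70·u^4 - 315·u^3 + 540·u^2 - 420·u + 126)/630 + C, the region integral is ≈ 0.00150964 and the full one is 1/630.
This works out to P = 0.95107.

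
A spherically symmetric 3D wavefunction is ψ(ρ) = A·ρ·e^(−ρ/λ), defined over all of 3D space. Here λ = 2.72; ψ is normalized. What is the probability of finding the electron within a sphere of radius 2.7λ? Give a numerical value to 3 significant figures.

P ≈ 0.627

With dV = 4πρ²dρ, the probability is ∫|ψ|² dV over ρ ≤ 2.7λ.
The full normalization integral is A²·[3·π·λ^5] = 1, fixing A².
Substituting u = ρ/λ, A², 4π and the length scale all cancel in the ratio: P = ∫_{0}^{2.7} u^4·e^(-2·u) du / ∫_{0}^{∞} u^4·e^(-2·u) du.
With ∫ u^4·e^(-2·u) du = -(u^4/2 + u^3 + 3·u^2/2 + 3·u/2 + 3/4)·e^(-2·u) + C, the region integral is ≈ 0.47002 and the full one is 3/4.
Taking the ratio yields P = 0.6267.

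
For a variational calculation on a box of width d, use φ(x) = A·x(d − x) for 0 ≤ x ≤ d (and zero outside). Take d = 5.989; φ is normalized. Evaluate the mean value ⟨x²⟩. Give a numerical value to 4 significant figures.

⟨x^2⟩ ≈ 10.25

By definition ⟨x²⟩ = ∫ x^2 |φ(x)|² dx.
The ratio of the moment integral to the normalization integral gives ⟨x²⟩ = 2·d^2/7.
Putting d = 5.989 gives 10.248.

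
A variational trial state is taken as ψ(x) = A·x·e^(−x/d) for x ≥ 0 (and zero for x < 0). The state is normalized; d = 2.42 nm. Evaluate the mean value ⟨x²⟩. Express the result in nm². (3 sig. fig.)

By definition ⟨x²⟩ = ∫ x^2 |ψ(x)|² dx.
The ratio of the moment integral to the normalization integral gives ⟨x²⟩ = 3·d^2.
Putting d = 2.42 gives 17.57.

⟨x^2⟩ ≈ 17.6 nm^2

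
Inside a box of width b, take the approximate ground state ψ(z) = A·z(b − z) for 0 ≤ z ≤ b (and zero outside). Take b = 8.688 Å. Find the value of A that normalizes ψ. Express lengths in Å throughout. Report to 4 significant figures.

A ≈ 0.02462 Å^(-5/2)

Require ∫ |ψ|² dz = 1 over the whole domain.
Expanding the polynomial and integrating term by term, the integral (without the A² prefactor) comes out to b^5/30.
Hence A² = 1/[b^5/30].
Substituting b = 8.688 gives A² = 0.00060607, so A = 0.024618.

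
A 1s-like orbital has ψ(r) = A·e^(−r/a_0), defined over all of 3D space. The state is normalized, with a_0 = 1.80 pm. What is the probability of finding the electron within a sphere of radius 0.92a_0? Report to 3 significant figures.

P = ∫ |ψ|² 4πr² dr over r ≤ 0.92a_0.
The full normalization integral is A²·[π·a_0^3] = 1, fixing A².
Substituting u = r/a_0, A², 4π and the length scale all cancel in the ratio: P = ∫_{0}^{0.92} u^2·e^(-2·u) du / ∫_{0}^{∞} u^2·e^(-2·u) du.
An antiderivative of u^2·e^(-2·u) is -(2·u^2 + 2·u + 1)·e^(-2·u)/4; evaluating from 0 to 0.92 gives 1/4 - 2833·e^(-46/25)/2500, while the full integral is 1/4.
Taking the ratio yields P = 0.2801.

P ≈ 0.280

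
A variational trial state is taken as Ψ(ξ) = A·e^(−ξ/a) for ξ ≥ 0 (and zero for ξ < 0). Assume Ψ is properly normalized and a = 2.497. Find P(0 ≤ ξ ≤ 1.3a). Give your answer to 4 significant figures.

P ≈ 0.9257

P = ∫_{0}^{1.3a} |Ψ(ξ)|² dξ.
The normalization integral ∫|Ψ|²dξ over the whole domain equals a/2·A², and A² cancels in the ratio.
Let u = ξ/a; then A² and the length scale cancel, so P = ∫_{0}^{1.3} e^(-2·u) du ÷ ∫_{0}^{∞} e^(-2·u) du.
With ∫ e^(-2·u) du = -e^(-2·u)/2 + C, the region integral is 1/2 - e^(-13/5)/2 and the full one is 1/2.
This works out to P = 0.92573.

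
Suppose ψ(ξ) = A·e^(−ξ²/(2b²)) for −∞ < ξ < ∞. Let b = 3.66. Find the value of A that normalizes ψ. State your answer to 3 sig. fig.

Normalization requires ∫|ψ|² dξ = 1, integrated from −∞ to ∞.
With ψ = A·e^(−ξ²/(2b²)), the integral evaluates to A²·[√(π)·b].
So A² = (√(π)·b)^(−1).
Plugging in b = 3.66 yields A = 0.3926.

A ≈ 0.393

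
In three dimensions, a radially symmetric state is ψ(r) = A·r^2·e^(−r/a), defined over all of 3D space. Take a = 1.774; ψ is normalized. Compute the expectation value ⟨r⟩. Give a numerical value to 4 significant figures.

⟨r⟩ ≈ 6.209

The expectation value is the |ψ|²-weighted average of r: ∫ r|ψ|² 4πr² dr.
Recall ∫₀^∞ r^m e^(−r/β) dr = m!·β^(m+1), evaluating both integrals, ⟨r⟩ = 7·a/2.
Putting a = 1.774 gives 6.2090.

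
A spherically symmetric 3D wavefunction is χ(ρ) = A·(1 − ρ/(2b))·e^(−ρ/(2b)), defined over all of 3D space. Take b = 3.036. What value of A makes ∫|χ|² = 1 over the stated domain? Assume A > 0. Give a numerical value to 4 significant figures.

The normalization condition is ∫|χ|² 4πρ² dρ = 1 from 0 to ∞.
The angular integral contributes 4π, leaving ∫₀^∞ ρ²|χ|² dρ.
With ∫₀^∞ ρ^4 e^(−αρ) dρ = 4!/α^5, with χ = A·(1 − ρ/(2b))·e^(−ρ/(2b)), the integral evaluates to A²·[8·π·b^3].
Hence A² = 1/[8·π·b^3].
Substituting b = 3.036 gives A² = 0.0014219, so A = 0.037707.

A ≈ 0.03771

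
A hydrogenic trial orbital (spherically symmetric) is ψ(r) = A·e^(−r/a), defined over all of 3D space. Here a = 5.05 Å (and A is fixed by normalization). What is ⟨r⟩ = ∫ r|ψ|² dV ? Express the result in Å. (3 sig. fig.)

⟨r⟩ ≈ 7.58 Å

The expectation value is the |ψ|²-weighted average of r: ∫ r|ψ|² 4πr² dr.
Using ∫₀^∞ rⁿ e^(−αr) dr = n!/αⁿ⁺¹, since the A² factors cancel between numerator and denominator, ⟨r⟩ = 3·a/2.
Putting a = 5.05 gives 7.575.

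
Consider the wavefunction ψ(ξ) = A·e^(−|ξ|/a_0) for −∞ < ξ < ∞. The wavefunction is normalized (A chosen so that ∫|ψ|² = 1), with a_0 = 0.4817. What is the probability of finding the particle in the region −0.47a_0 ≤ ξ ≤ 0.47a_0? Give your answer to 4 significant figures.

The probability is P = ∫ |ψ|² dξ over [−0.47a_0, 0.47a_0].
The normalization integral ∫|ψ|²dξ over the whole domain equals a_0·A², and A² cancels in the ratio.
Both integrals are even about ξ = 0, so only the ξ ≥ 0 halves are needed (the factors of 2 cancel). Substituting u = ξ/a_0, A² and the length scale cancel in the ratio: P = ∫_{0}^{0.47} e^(-2·u) du / ∫_{0}^{∞} e^(-2·u) du.
Using ∫ e^(-2·u) du = -e^(-2·u)/2, the numerator is 1/2 - e^(-47/50)/2 and the denominator is 1/2.
Evaluating gives P = 0.60937.

P ≈ 0.6094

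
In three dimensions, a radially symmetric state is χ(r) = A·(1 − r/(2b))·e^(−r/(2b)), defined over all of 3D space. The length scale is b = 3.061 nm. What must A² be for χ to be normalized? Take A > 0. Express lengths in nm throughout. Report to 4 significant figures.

A^2 ≈ 0.001387 nm^(-3)

We need A² ∫|f|² 4πr² dr = 1, taking the integral from 0 to ∞.
(Spherical symmetry: dV = 4πr² dr.)
With ∫₀^∞ r^4 e^(−αr) dr = 4!/α^5, ∫|χ|² 4πr² dr = A²·(8·π·b^3).
Setting this equal to 1 gives A² = 1/(8·π·b^3).
With b = 3.061: A² = 0.0013873 and A = 0.037246.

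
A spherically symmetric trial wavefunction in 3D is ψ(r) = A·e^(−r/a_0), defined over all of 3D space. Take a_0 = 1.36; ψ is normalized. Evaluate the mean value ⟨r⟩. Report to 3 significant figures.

⟨r⟩ ≈ 2.04

By definition ⟨r⟩ = ∫ r |ψ(r)|² 4πr² dr.
Recall ∫₀^∞ r^m e^(−r/β) dr = m!·β^(m+1), evaluating both integrals, ⟨r⟩ = 3·a_0/2.
Putting a_0 = 1.36 gives 2.040.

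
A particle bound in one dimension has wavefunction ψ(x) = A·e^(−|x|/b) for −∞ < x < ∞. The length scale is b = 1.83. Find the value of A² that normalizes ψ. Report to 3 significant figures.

Normalization requires ∫|ψ|² dx = 1, integrated from −∞ to ∞.
Carrying out the integral gives A² · b.
Substituting b = 1.83 gives A² = 0.5464, so A = 0.7392.

A^2 ≈ 0.546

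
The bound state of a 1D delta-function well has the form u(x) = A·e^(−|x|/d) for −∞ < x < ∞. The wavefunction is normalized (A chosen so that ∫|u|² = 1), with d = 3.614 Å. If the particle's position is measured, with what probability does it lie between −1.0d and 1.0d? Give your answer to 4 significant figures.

P ≈ 0.8647

|u|² is the probability density, so P = ∫_{−1.0d}^{1.0d} |u|² dx.
With A² fixed by ∫|u|² = 1, i.e. A² = (d)^(−1), substitute and integrate.
By symmetry take twice the x ≥ 0 contribution in numerator and denominator; the 2's cancel. In terms of t = x/d (A² and the length scale cancel between numerator and denominator), P = [∫_{0}^{1.0} e^(-2·t) dt] / [∫_{0}^{∞} e^(-2·t) dt].
An antiderivative of e^(-2·t) is -e^(-2·t)/2; evaluating from 0 to 1.0 gives 1/2 - e^(-2)/2, while the full integral is 1/2.
Evaluating gives P = 0.86466.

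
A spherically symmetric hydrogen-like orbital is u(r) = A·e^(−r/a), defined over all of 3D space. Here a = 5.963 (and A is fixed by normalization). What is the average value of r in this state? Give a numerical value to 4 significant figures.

⟨r⟩ ≈ 8.945

The expectation value is the |u|²-weighted average of r: ∫ r|u|² 4πr² dr.
Since the A² factors cancel between numerator and denominator, ⟨r⟩ = 3·a/2.
Putting a = 5.963 gives 8.9445.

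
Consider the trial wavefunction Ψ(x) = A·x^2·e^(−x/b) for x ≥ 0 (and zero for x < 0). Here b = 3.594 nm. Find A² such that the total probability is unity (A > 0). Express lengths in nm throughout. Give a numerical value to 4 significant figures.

A^2 ≈ 0.002224 nm^(-5)

Require ∫ |Ψ|² dx = 1 over the whole domain.
With Ψ = A·x^2·e^(−x/b), the integral evaluates to A²·[3·b^5/4].
So A² = (3·b^5/4)^(−1).
With b = 3.594: A² = 0.0022236 and A = 0.047155.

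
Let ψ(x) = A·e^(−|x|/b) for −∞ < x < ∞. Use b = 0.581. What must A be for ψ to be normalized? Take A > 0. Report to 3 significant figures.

The normalization condition is ∫|ψ|² dx = 1 from −∞ to ∞.
With ψ = A·e^(−|x|/b), the integral evaluates to A²·[b].
So A² = (b)^(−1).
Substituting b = 0.581 gives A² = 1.721, so A = 1.312.

A ≈ 1.31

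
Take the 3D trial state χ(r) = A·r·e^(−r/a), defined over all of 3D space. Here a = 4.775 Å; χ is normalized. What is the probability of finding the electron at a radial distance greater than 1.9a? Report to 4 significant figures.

Integrate the radial probability density 4πr²|χ|² over r > 1.9a.
Normalization gives A² = 1/(3·π·a^5).
Let u = r/a; then A², 4π and the length scale all cancel, so P = ∫_{1.9}^{∞} u^4·e^(-2·u) du ÷ ∫_{0}^{∞} u^4·e^(-2·u) du.
Using ∫ u^4·e^(-2·u) du = -(u^4/2 + u^3 + 3·u^2/2 + 3·u/2 + 3/4)·e^(-2·u), the numerator is ≈ 0.500883 and the denominator is 3/4.
The region integral divided by the full integral gives P = 0.66784.

P ≈ 0.6678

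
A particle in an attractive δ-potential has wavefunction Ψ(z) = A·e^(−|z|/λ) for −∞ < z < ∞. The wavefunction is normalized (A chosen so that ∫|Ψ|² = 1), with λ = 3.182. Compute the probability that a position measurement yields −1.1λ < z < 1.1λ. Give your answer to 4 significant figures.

P = ∫_{−1.1λ}^{1.1λ} |Ψ(z)|² dz.
Since A² = 1/(λ), this is the region integral divided by the full normalization integral.
By symmetry take twice the z ≥ 0 contribution in numerator and denominator; the 2's cancel. Let u = z/λ; then A² and the length scale cancel, so P = ∫_{0}^{1.1} e^(-2·u) du ÷ ∫_{0}^{∞} e^(-2·u) du.
With ∫ e^(-2·u) du = -e^(-2·u)/2 + C, the region integral is 1/2 - e^(-11/5)/2 and the full one is 1/2.
This works out to P = 0.88920.

P ≈ 0.8892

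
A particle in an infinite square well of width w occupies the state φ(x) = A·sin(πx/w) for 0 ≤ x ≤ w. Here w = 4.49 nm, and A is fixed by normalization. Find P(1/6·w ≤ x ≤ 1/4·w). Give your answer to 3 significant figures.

P ≈ 0.0620

The probability is P = ∫ |φ|² dx over [1/6·w, 1/4·w].
Since A² = 1/(w/2), this is the region integral divided by the full normalization integral.
Substituting u = x/w, A² and the length scale cancel in the ratio: P = ∫_{1/6}^{1/4} sin(π·u)^2 du / ∫_{0}^{1} sin(π·u)^2 du.
An antiderivative of sin(π·u)^2 is u/2 - sin(2·π·u)/(4·π); evaluating from 1/6 to 1/4 gives -1/(4·π) + 1/24 + √(3)/(8·π), while the full integral is 1/2.
Taking the ratio, P = (-6 + π + 3·√(3))/(12·π).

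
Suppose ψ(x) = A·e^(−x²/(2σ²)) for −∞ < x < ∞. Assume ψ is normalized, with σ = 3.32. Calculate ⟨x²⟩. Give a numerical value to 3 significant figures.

The expectation value is the |ψ|²-weighted average of x^2: ∫ x^2|ψ|² dx.
Evaluating both integrals, ⟨x²⟩ = σ^2/2.
Putting σ = 3.32 gives 5.511.

⟨x^2⟩ ≈ 5.51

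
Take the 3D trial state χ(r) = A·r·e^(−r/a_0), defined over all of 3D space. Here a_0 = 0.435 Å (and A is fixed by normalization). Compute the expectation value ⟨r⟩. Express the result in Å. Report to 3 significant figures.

⟨r⟩ ≈ 1.09 Å

The expectation value is the |χ|²-weighted average of r: ∫ r|χ|² 4πr² dr.
Since the A² factors cancel between numerator and denominator, ⟨r⟩ = 5·a_0/2.
With a_0 = 0.435, ⟨r⟩ = 1.088.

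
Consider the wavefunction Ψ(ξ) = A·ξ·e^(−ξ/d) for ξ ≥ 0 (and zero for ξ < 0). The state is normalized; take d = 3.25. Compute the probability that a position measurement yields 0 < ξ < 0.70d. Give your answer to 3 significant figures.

P ≈ 0.167

P = ∫_{0}^{0.70d} |Ψ(ξ)|² dξ.
With A² fixed by ∫|Ψ|² = 1, i.e. A² = (d^3/4)^(−1), substitute and integrate.
Let u = ξ/d; then A² and the length scale cancel, so P = ∫_{0}^{0.70} u^2·e^(-2·u) du ÷ ∫_{0}^{∞} u^2·e^(-2·u) du.
An antiderivative of u^2·e^(-2·u) is -(2·u^2 + 2·u + 1)·e^(-2·u)/4; evaluating from 0 to 0.70 gives 1/4 - 169·e^(-7/5)/200, while the full integral is 1/4.
The result is P = 0.1665.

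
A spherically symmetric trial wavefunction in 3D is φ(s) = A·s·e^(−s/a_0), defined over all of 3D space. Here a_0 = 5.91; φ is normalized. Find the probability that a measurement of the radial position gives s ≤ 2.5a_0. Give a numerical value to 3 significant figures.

With dV = 4πs²ds, the probability is ∫|φ|² dV over s ≤ 2.5a_0.
Normalization gives A² = 1/(3·π·a_0^5).
Substituting u = s/a_0, A², 4π and the length scale all cancel in the ratio: P = ∫_{0}^{2.5} u^4·e^(-2·u) du / ∫_{0}^{∞} u^4·e^(-2·u) du.
Using ∫ u^4·e^(-2·u) du = -(u^4/2 + u^3 + 3·u^2/2 + 3·u/2 + 3/4)·e^(-2·u), the numerator is 3/4 - 1569·e^(-5)/32 and the denominator is 3/4.
The region integral divided by the full integral gives P = 0.5595.

P ≈ 0.560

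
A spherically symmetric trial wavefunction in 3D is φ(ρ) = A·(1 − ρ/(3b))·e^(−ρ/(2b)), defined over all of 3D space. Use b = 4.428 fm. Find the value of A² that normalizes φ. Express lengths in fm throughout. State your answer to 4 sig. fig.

A^2 ≈ 0.001375 fm^(-3)

Require ∫ |φ|² 4πρ² dρ = 1 over the whole domain.
(Spherical symmetry: dV = 4πρ² dρ.)
The integral (without the A² prefactor) comes out to 8·π·b^3/3.
So A² = (8·π·b^3/3)^(−1).
With b = 4.428: A² = 0.0013749 and A = 0.037079.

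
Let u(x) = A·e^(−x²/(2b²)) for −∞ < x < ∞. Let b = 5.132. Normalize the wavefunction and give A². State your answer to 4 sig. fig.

A^2 ≈ 0.1099

The normalization condition is ∫|u|² dx = 1 from −∞ to ∞.
The integral (without the A² prefactor) comes out to √(π)·b.
Hence A² = 1/[√(π)·b].
With b = 5.132: A² = 0.10994 and A = 0.33157.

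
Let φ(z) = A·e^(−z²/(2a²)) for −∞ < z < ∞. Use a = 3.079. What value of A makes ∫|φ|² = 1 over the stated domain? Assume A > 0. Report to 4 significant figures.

We need A² ∫|f|² dz = 1, taking the integral from −∞ to ∞.
Carrying out the integral gives A² · √(π)·a.
So A² = (√(π)·a)^(−1).
Plugging in a = 3.079 yields A = 0.42806.

A ≈ 0.4281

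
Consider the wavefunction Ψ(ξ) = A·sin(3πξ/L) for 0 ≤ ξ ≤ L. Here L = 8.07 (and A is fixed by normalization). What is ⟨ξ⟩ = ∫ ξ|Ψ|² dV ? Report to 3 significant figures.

⟨ξ⟩ ≈ 4.04

By definition ⟨ξ⟩ = ∫ ξ |Ψ(ξ)|² dξ.
Evaluating both integrals, ⟨ξ⟩ = L/2.
With L = 8.07, ⟨ξ⟩ = 4.035.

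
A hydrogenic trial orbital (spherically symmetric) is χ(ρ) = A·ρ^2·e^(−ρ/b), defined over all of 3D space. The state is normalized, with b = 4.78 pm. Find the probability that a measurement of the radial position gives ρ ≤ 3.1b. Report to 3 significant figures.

With dV = 4πρ²dρ, the probability is ∫|χ|² dV over ρ ≤ 3.1b.
Normalization gives A² = 1/(45·π·b^7/2).
Substituting u = ρ/b, A², 4π and the length scale all cancel in the ratio: P = ∫_{0}^{3.1} u^6·e^(-2·u) du / ∫_{0}^{∞} u^6·e^(-2·u) du.
Using ∫ u^6·e^(-2·u) du = -(4·u^6 + 12·u^5 + 30·u^4 + 60·u^3 + 90·u^2 + 90·u + 45)·e^(-2·u)/8, the numerator is ≈ 2.3951 and the denominator is 45/8.
Taking the ratio yields P = 0.4258.

P ≈ 0.426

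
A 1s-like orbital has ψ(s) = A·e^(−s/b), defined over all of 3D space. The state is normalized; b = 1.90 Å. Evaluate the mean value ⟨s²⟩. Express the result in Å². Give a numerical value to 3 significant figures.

⟨s^2⟩ ≈ 10.8 Å^2

The expectation value is the |ψ|²-weighted average of s^2: ∫ s^2|ψ|² 4πs² ds.
Evaluating both integrals, ⟨s²⟩ = 3·b^2.
Putting b = 1.90 gives 10.83.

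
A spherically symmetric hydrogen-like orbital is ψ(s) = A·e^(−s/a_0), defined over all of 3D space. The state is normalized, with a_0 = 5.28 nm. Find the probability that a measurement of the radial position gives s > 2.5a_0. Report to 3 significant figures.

P ≈ 0.125

With dV = 4πs²ds, the probability is ∫|ψ|² dV over s > 2.5a_0.
Normalization gives A² = 1/(π·a_0^3).
Substituting u = s/a_0, A², 4π and the length scale all cancel in the ratio: P = ∫_{2.5}^{∞} u^2·e^(-2·u) du / ∫_{0}^{∞} u^2·e^(-2·u) du.
Using ∫ u^2·e^(-2·u) du = -(2·u^2 + 2·u + 1)·e^(-2·u)/4, the numerator is 37·e^(-5)/8 and the denominator is 1/4.
The region integral divided by the full integral gives P = 0.1247.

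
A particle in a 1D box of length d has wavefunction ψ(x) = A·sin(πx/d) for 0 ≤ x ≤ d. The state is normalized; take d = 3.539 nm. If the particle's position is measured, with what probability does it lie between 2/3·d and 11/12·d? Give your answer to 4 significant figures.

|ψ|² is the probability density, so P = ∫_{2/3·d}^{11/12·d} |ψ|² dx.
Since A² = 1/(d/2), this is the region integral divided by the full normalization integral.
Substituting u = x/d, A² and the length scale cancel in the ratio: P = ∫_{2/3}^{11/12} sin(π·u)^2 du / ∫_{0}^{1} sin(π·u)^2 du.
An antiderivative of sin(π·u)^2 is u/2 - sin(2·π·u)/(4·π); evaluating from 2/3 to 11/12 gives -√(3)/(8·π) + 1/(8·π) + 1/8, while the full integral is 1/2.
The result is P = (-√(3) + 1 + π)/(4·π).

P ≈ 0.1917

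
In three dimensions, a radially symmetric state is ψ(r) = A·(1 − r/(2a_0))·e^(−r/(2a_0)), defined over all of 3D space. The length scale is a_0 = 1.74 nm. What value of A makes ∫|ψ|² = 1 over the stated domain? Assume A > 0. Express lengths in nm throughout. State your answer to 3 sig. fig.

A ≈ 0.0869 nm^(-3/2)

Normalization requires ∫|ψ|² 4πr² dr = 1, integrated from 0 to ∞.
(Spherical symmetry: dV = 4πr² dr.)
Carrying out the integral gives A² · 8·π·a_0^3.
Setting this equal to 1 gives A² = 1/(8·π·a_0^3).
With a_0 = 1.74: A² = 0.007553 and A = 0.08691.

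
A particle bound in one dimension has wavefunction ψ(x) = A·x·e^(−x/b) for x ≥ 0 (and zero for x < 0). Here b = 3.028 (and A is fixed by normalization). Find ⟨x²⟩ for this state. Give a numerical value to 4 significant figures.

The expectation value is the |ψ|²-weighted average of x^2: ∫ x^2|ψ|² dx.
Recall ∫₀^∞ x^m e^(−x/β) dx = m!·β^(m+1), evaluating both integrals, ⟨x²⟩ = 3·b^2.
Putting b = 3.028 gives 27.506.

⟨x^2⟩ ≈ 27.51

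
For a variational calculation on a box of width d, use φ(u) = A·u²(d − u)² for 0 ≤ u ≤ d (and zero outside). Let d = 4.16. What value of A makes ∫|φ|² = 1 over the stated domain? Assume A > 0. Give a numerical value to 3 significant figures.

The normalization condition is ∫|φ|² du = 1 from 0 to d.
∫|φ|² du = A²·(d^9/630).
So A² = (d^9/630)^(−1).
Substituting d = 4.16 gives A² = 0.001688, so A = 0.04109.

A ≈ 0.0411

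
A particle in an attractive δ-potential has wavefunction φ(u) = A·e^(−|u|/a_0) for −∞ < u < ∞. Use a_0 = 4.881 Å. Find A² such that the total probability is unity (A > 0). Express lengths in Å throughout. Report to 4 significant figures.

A^2 ≈ 0.2049 Å^(-1)

We need A² ∫|f|² du = 1, taking the integral from −∞ to ∞.
Using ∫₀^∞ uⁿ e^(−αu) du = n!/αⁿ⁺¹, with φ = A·e^(−|u|/a_0), the integral evaluates to A²·[a_0].
Setting this equal to 1 gives A² = 1/(a_0).
Plugging in a_0 = 4.881 yields A = 0.45263.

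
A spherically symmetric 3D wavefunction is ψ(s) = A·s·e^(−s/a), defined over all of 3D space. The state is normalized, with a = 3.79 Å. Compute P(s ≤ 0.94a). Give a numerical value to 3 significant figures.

P = ∫ |ψ|² 4πs² ds over s ≤ 0.94a.
The full normalization integral is A²·[3·π·a^5] = 1, fixing A².
Let u = s/a; then A², 4π and the length scale all cancel, so P = ∫_{0}^{0.94} u^4·e^(-2·u) du ÷ ∫_{0}^{∞} u^4·e^(-2·u) du.
An antiderivative of u^4·e^(-2·u) is -(u^4/2 + u^3 + 3·u^2/2 + 3·u/2 + 3/4)·e^(-2·u); evaluating from 0 to 0.94 gives ≈ 0.031856, while the full integral is 3/4.
This evaluates to P = 0.04248.

P ≈ 0.0425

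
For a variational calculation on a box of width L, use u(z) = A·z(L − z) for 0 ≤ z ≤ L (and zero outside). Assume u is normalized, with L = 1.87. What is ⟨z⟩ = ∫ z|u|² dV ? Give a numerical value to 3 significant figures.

The expectation value is the |u|²-weighted average of z: ∫ z|u|² dz.
The ratio of the moment integral to the normalization integral gives ⟨z⟩ = L/2.
Putting L = 1.87 gives 0.9350.

⟨z⟩ ≈ 0.935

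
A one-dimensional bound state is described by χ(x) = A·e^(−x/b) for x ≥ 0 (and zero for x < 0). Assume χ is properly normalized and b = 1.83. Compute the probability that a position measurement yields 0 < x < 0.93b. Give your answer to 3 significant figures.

|χ|² is the probability density, so P = ∫_{0}^{0.93b} |χ|² dx.
With A² fixed by ∫|χ|² = 1, i.e. A² = (b/2)^(−1), substitute and integrate.
Substituting u = x/b, A² and the length scale cancel in the ratio: P = ∫_{0}^{0.93} e^(-2·u) du / ∫_{0}^{∞} e^(-2·u) du.
An antiderivative of e^(-2·u) is -e^(-2·u)/2; evaluating from 0 to 0.93 gives 1/2 - e^(-93/50)/2, while the full integral is 1/2.
Evaluating gives P = 0.8443.

P ≈ 0.844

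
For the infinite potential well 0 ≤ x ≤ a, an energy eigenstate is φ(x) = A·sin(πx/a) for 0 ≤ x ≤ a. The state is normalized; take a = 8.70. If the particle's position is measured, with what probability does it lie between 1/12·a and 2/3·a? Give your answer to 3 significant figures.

P ≈ 0.801

|φ|² is the probability density, so P = ∫_{1/12·a}^{2/3·a} |φ|² dx.
The normalization integral ∫|φ|²dx over the whole domain equals a/2·A², and A² cancels in the ratio.
Let u = x/a; then A² and the length scale cancel, so P = ∫_{1/12}^{2/3} sin(π·u)^2 du ÷ ∫_{0}^{1} sin(π·u)^2 du.
An antiderivative of sin(π·u)^2 is u/2 - sin(2·π·u)/(4·π); evaluating from 1/12 to 2/3 gives 1/(8·π) + √(3)/(8·π) + 7/24, while the full integral is 1/2.
Evaluating gives P = (3 + 3·√(3) + 7·π)/(12·π).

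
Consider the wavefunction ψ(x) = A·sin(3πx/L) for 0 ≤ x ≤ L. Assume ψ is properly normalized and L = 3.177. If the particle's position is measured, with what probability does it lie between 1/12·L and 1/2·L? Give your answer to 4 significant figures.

P ≈ 0.4697

|ψ|² is the probability density, so P = ∫_{1/12·L}^{1/2·L} |ψ|² dx.
Since A² = 1/(L/2), this is the region integral divided by the full normalization integral.
In terms of u = x/L (A² and the length scale cancel between numerator and denominator), P = [∫_{1/12}^{1/2} sin(3·π·u)^2 du] / [∫_{0}^{1} sin(3·π·u)^2 du].
With ∫ sin(3·π·u)^2 du = u/2 - sin(6·π·u)/(12·π) + C, the region integral is 1/(12·π) + 5/24 and the full one is 1/2.
The result is P = (2 + 5·π)/(12·π).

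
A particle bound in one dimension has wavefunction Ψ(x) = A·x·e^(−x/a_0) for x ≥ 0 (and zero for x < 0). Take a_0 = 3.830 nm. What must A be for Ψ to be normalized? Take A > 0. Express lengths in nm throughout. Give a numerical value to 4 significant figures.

A ≈ 0.2668 nm^(-3/2)

Require ∫ |Ψ|² dx = 1 over the whole domain.
Carrying out the integral gives A² · a_0^3/4.
Hence A² = 1/[a_0^3/4].
Substituting a_0 = 3.830 gives A² = 0.071197, so A = 0.26683.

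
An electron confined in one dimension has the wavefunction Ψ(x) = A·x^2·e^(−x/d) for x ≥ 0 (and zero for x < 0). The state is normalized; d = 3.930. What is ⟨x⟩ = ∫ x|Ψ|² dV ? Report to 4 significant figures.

The expectation value is the |Ψ|²-weighted average of x: ∫ x|Ψ|² dx.
The ratio of the moment integral to the normalization integral gives ⟨x⟩ = 5·d/2.
Putting d = 3.930 gives 9.8250.

⟨x⟩ ≈ 9.825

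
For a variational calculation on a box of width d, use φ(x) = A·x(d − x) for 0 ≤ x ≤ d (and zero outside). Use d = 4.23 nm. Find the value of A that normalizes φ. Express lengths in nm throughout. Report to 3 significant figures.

A ≈ 0.149 nm^(-5/2)

Normalization requires ∫|φ|² dx = 1, integrated from 0 to d.
The integral (without the A² prefactor) comes out to d^5/30.
Substituting d = 4.23 gives A² = 0.02215, so A = 0.1488.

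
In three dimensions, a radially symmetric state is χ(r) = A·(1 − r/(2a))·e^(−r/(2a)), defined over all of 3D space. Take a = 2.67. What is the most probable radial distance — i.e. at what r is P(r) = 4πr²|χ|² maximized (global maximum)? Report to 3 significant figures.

r ≈ 14.0

Set d/dr [P(r) = 4πr²|χ|²] = 0 and solve for r > 0.
This gives r = a·(√(5) + 3).
With a = 2.67, the most probable radial distance is 13.98.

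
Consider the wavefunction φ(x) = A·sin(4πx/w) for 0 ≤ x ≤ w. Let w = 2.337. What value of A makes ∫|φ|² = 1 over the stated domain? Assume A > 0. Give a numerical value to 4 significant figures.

The normalization condition is ∫|φ|² dx = 1 from 0 to w.
The integral (without the A² prefactor) comes out to w/2.
Setting this equal to 1 gives A² = 1/(w/2).
Plugging in w = 2.337 yields A = 0.92509.

A ≈ 0.9251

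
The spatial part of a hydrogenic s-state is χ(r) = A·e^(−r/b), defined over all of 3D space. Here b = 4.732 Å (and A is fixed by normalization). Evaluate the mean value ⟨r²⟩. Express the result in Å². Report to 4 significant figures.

⟨r^2⟩ ≈ 67.18 Å^2

By definition ⟨r²⟩ = ∫ r^2 |χ(r)|² 4πr² dr.
Using ∫₀^∞ rⁿ e^(−αr) dr = n!/αⁿ⁺¹, the ratio of the moment integral to the normalization integral gives ⟨r²⟩ = 3·b^2.
Putting b = 4.732 gives 67.175.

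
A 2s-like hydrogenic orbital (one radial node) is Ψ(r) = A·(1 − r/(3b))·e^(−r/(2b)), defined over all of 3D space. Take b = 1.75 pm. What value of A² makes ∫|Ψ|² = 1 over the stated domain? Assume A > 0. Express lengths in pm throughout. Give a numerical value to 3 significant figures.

Normalization requires ∫|Ψ|² 4πr² dr = 1, integrated from 0 to ∞.
(Spherical symmetry: dV = 4πr² dr.)
Recall ∫₀^∞ r^m e^(−r/β) dr = m!·β^(m+1), carrying out the integral gives A² · 8·π·b^3/3.
Hence A² = 1/[8·π·b^3/3].
Plugging in b = 1.75 yields A = 0.1492.

A^2 ≈ 0.0223 pm^(-3)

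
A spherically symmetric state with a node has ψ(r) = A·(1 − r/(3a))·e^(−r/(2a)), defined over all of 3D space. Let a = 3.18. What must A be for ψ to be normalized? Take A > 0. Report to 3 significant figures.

Require ∫ |ψ|² 4πr² dr = 1 over the whole domain.
In 3D with spherical symmetry the volume element is 4πr² dr.
∫|ψ|² 4πr² dr = A²·(8·π·a^3/3).
Setting this equal to 1 gives A² = 1/(8·π·a^3/3).
Plugging in a = 3.18 yields A = 0.06093.

A ≈ 0.0609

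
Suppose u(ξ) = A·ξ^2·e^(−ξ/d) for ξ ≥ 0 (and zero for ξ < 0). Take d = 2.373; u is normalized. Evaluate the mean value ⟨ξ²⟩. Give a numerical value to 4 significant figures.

⟨ξ^2⟩ ≈ 42.23

The expectation value is the |u|²-weighted average of ξ^2: ∫ ξ^2|u|² dξ.
The ratio of the moment integral to the normalization integral gives ⟨ξ²⟩ = 15·d^2/2.
With d = 2.373, ⟨ξ^2⟩ = 42.233.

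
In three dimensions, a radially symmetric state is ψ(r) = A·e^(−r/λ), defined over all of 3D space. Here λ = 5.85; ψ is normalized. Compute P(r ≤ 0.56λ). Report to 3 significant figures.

P ≈ 0.104

P = ∫ |ψ|² 4πr² dr over r ≤ 0.56λ.
Normalization gives A² = 1/(π·λ^3).
Let u = r/λ; then A², 4π and the length scale all cancel, so P = ∫_{0}^{0.56} u^2·e^(-2·u) du ÷ ∫_{0}^{∞} u^2·e^(-2·u) du.
With ∫ u^2·e^(-2·u) du = -(2·u^2 + 2·u + 1)·e^(-2·u)/4 + C, the region integral is 1/4 - 1717·e^(-28/25)/2500 and the full one is 1/4.
This evaluates to P = 0.1036.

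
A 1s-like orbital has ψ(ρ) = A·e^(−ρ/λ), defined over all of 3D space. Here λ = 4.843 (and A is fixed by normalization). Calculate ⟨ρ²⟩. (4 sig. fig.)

⟨ρ^2⟩ ≈ 70.36

By definition ⟨ρ²⟩ = ∫ ρ^2 |ψ(ρ)|² 4πρ² dρ.
Evaluating both integrals, ⟨ρ²⟩ = 3·λ^2.
With λ = 4.843, ⟨ρ^2⟩ = 70.364.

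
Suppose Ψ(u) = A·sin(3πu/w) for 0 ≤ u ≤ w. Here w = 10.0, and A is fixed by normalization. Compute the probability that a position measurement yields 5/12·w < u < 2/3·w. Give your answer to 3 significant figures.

|Ψ|² is the probability density, so P = ∫_{5/12·w}^{2/3·w} |Ψ|² du.
Since A² = 1/(w/2), this is the region integral divided by the full normalization integral.
Let t = u/w; then A² and the length scale cancel, so P = ∫_{5/12}^{2/3} sin(3·π·t)^2 dt ÷ ∫_{0}^{1} sin(3·π·t)^2 dt.
Using ∫ sin(3·π·t)^2 dt = t/2 - sin(6·π·t)/(12·π), the numerator is 1/(12·π) + 1/8 and the denominator is 1/2.
This works out to P = (2 + 3·π)/(12·π).

P ≈ 0.303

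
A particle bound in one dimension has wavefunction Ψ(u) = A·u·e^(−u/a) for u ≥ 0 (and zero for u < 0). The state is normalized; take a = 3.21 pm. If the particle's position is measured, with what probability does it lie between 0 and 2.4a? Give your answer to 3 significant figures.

P ≈ 0.857

|Ψ|² is the probability density, so P = ∫_{0}^{2.4a} |Ψ|² du.
The normalization integral ∫|Ψ|²du over the whole domain equals a^3/4·A², and A² cancels in the ratio.
Substituting t = u/a, A² and the length scale cancel in the ratio: P = ∫_{0}^{2.4} t^2·e^(-2·t) dt / ∫_{0}^{∞} t^2·e^(-2·t) dt.
An antiderivative of t^2·e^(-2·t) is -(2·t^2 + 2·t + 1)·e^(-2·t)/4; evaluating from 0 to 2.4 gives 1/4 - 433·e^(-24/5)/100, while the full integral is 1/4.
This works out to P = 0.8575.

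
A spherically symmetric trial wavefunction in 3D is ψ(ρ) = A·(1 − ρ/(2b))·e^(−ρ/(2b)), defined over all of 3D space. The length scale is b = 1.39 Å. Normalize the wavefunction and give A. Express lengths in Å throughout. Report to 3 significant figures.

A ≈ 0.122 Å^(-3/2)

Require ∫ |ψ|² 4πρ² dρ = 1 over the whole domain.
The angular integral contributes 4π, leaving ∫₀^∞ ρ²|ψ|² dρ.
Recall ∫₀^∞ ρ^m e^(−ρ/β) dρ = m!·β^(m+1), ∫|ψ|² 4πρ² dρ = A²·(8·π·b^3).
So A² = (8·π·b^3)^(−1).
With b = 1.39: A² = 0.01482 and A = 0.1217.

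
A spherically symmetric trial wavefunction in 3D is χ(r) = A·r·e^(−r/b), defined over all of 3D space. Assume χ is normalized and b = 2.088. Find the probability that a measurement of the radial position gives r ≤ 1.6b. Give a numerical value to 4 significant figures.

With dV = 4πr²dr, the probability is ∫|χ|² dV over r ≤ 1.6b.
The full normalization integral is A²·[3·π·b^5] = 1, fixing A².
Substituting u = r/b, A², 4π and the length scale all cancel in the ratio: P = ∫_{0}^{1.6} u^4·e^(-2·u) du / ∫_{0}^{∞} u^4·e^(-2·u) du.
With ∫ u^4·e^(-2·u) du = -(u^4/2 + u^3 + 3·u^2/2 + 3·u/2 + 3/4)·e^(-2·u) + C, the region integral is ≈ 0.164541 and the full one is 3/4.
The region integral divided by the full integral gives P = 0.21939.

P ≈ 0.2194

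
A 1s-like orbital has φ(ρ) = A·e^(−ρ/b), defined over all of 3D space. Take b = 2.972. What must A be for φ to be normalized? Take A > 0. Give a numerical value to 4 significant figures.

We need A² ∫|f|² 4πρ² dρ = 1, taking the integral from 0 to ∞.
(Spherical symmetry: dV = 4πρ² dρ.)
Recall ∫₀^∞ ρ^m e^(−ρ/β) dρ = m!·β^(m+1), ∫|φ|² 4πρ² dρ = A²·(π·b^3).
Setting this equal to 1 gives A² = 1/(π·b^3).
Plugging in b = 2.972 yields A = 0.11012.

A ≈ 0.1101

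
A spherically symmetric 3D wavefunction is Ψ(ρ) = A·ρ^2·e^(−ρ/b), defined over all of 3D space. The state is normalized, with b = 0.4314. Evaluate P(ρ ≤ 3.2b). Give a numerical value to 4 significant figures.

P ≈ 0.4577

With dV = 4πρ²dρ, the probability is ∫|Ψ|² dV over ρ ≤ 3.2b.
The full normalization integral is A²·[45·π·b^7/2] = 1, fixing A².
Substituting u = ρ/b, A², 4π and the length scale all cancel in the ratio: P = ∫_{0}^{3.2} u^6·e^(-2·u) du / ∫_{0}^{∞} u^6·e^(-2·u) du.
An antiderivative of u^6·e^(-2·u) is -(4·u^6 + 12·u^5 + 30·u^4 + 60·u^3 + 90·u^2 + 90·u + 45)·e^(-2·u)/8; evaluating from 0 to 3.2 gives ≈ 2.57440, while the full integral is 45/8.
Taking the ratio yields P = 0.45767.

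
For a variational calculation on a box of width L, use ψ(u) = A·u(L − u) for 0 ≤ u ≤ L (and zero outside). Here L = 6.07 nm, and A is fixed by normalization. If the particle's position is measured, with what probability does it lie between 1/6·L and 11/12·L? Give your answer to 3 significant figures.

|ψ|² is the probability density, so P = ∫_{1/6·L}^{11/12·L} |ψ|² du.
With A² fixed by ∫|ψ|² = 1, i.e. A² = (L^5/30)^(−1), substitute and integrate.
In terms of t = u/L (A² and the length scale cancel between numerator and denominator), P = [∫_{1/6}^{11/12} t^2·(1 - t)^2 dt] / [∫_{0}^{1} t^2·(1 - t)^2 dt].
Using ∫ t^2·(1 - t)^2 dt = t^3·(6·t^2 - 15·t + 10)/30, the numerator is ≈ 0.031981 and the denominator is 1/30.
Evaluating gives P = 4421/4608.

P ≈ 0.959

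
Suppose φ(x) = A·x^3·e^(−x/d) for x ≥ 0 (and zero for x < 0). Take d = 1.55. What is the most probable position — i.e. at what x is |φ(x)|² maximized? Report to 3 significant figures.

x ≈ 4.65

The maximum of |φ(x)|² occurs where its derivative vanishes.
Solving yields x = 3·d.
With d = 1.55, the most probable position is 4.650.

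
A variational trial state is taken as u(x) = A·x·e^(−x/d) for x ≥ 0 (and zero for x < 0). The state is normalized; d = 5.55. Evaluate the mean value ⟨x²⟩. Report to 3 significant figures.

⟨x^2⟩ ≈ 92.4

⟨x²⟩ = ∫ x^2 |u|² dx over the full domain.
Evaluating both integrals, ⟨x²⟩ = 3·d^2.
Putting d = 5.55 gives 92.41.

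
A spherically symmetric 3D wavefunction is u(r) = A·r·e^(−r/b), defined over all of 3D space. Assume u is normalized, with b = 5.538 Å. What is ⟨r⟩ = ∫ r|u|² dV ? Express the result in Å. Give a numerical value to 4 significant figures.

The expectation value is the |u|²-weighted average of r: ∫ r|u|² 4πr² dr.
With ∫₀^∞ r^5 e^(−αr) dr = 5!/α^6, the ratio of the moment integral to the normalization integral gives ⟨r⟩ = 5·b/2.
Putting b = 5.538 gives 13.845.

⟨r⟩ ≈ 13.85 Å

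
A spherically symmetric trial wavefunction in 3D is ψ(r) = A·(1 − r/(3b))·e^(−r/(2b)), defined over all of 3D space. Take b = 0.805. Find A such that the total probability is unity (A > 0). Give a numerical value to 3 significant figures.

A ≈ 0.478

We need A² ∫|f|² 4πr² dr = 1, taking the integral from 0 to ∞.
Recall ∫₀^∞ r^m e^(−r/β) dr = m!·β^(m+1), ∫|ψ|² 4πr² dr = A²·(8·π·b^3/3).
Setting this equal to 1 gives A² = 1/(8·π·b^3/3).
Substituting b = 0.805 gives A² = 0.2288, so A = 0.4784.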